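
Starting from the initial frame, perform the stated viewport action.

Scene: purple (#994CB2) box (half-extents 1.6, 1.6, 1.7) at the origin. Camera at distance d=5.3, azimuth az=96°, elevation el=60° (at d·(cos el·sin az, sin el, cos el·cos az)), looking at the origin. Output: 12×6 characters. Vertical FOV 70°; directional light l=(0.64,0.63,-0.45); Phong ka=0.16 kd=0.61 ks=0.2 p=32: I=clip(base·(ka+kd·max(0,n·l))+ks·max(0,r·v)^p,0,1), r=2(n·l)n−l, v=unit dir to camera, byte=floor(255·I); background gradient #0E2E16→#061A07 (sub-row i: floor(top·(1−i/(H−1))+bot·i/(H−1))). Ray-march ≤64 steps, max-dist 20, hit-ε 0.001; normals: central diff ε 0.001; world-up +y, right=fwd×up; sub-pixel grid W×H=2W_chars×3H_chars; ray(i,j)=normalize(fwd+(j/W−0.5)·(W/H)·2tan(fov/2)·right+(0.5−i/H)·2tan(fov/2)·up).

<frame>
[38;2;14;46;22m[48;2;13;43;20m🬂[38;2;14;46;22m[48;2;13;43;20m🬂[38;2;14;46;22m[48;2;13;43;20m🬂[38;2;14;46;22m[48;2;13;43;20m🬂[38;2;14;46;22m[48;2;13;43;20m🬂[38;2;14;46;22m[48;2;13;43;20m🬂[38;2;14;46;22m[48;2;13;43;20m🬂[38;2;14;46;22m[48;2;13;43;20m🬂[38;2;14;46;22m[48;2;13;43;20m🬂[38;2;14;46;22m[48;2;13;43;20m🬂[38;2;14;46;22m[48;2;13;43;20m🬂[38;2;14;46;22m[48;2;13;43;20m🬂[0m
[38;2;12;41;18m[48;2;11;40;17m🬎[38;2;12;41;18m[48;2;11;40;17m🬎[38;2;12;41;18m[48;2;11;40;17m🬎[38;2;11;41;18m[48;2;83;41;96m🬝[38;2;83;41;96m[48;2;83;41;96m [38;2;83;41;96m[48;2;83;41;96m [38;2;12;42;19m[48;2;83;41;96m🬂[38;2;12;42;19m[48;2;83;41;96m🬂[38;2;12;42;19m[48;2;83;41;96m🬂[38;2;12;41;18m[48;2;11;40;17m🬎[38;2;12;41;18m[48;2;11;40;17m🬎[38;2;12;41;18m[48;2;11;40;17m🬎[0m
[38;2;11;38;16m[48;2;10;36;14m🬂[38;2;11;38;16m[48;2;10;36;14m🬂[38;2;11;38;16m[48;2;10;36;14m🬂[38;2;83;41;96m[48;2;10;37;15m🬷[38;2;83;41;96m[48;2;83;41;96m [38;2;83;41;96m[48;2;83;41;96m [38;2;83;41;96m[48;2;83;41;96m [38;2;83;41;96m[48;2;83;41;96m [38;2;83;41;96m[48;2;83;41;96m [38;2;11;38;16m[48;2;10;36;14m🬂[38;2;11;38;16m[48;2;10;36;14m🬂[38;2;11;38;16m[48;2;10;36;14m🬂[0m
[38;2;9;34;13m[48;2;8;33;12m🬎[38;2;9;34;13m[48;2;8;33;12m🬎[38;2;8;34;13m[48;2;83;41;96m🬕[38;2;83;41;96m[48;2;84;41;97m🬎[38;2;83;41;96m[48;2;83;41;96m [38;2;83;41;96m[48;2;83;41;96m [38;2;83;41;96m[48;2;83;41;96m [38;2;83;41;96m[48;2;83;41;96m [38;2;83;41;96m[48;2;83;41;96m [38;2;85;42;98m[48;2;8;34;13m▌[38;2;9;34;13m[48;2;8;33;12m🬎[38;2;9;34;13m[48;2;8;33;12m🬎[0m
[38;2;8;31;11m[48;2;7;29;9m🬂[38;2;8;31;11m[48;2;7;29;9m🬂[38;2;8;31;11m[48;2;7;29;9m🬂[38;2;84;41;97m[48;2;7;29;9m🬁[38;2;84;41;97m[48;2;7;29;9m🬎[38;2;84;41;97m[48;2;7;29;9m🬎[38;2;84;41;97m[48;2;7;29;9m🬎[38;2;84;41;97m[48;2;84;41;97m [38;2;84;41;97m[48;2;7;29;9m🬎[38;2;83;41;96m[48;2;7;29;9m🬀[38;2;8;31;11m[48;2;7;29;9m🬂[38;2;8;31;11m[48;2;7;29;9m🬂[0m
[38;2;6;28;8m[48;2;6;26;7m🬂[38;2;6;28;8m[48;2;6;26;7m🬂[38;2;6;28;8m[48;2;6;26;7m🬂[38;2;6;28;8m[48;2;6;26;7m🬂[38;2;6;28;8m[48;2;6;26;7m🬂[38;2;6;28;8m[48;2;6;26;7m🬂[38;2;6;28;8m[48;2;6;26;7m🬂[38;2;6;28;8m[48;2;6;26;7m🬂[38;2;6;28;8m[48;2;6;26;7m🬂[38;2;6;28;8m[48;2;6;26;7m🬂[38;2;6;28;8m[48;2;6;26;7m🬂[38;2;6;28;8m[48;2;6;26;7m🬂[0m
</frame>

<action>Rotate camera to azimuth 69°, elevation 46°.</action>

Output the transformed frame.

<frame>
[38;2;14;46;22m[48;2;13;43;20m🬂[38;2;14;46;22m[48;2;13;43;20m🬂[38;2;14;46;22m[48;2;13;43;20m🬂[38;2;14;46;22m[48;2;13;43;20m🬂[38;2;14;46;22m[48;2;13;43;20m🬂[38;2;14;46;22m[48;2;13;43;20m🬂[38;2;14;46;22m[48;2;13;43;20m🬂[38;2;14;46;22m[48;2;13;43;20m🬂[38;2;14;46;22m[48;2;13;43;20m🬂[38;2;14;46;22m[48;2;13;43;20m🬂[38;2;14;46;22m[48;2;13;43;20m🬂[38;2;14;46;22m[48;2;13;43;20m🬂[0m
[38;2;12;41;18m[48;2;11;40;17m🬎[38;2;12;41;18m[48;2;11;40;17m🬎[38;2;12;41;18m[48;2;11;40;17m🬎[38;2;11;41;18m[48;2;83;41;96m🬝[38;2;12;42;19m[48;2;83;41;96m🬂[38;2;12;42;19m[48;2;83;41;96m🬂[38;2;12;42;19m[48;2;83;41;96m🬂[38;2;12;42;19m[48;2;83;41;96m🬂[38;2;83;41;96m[48;2;11;41;18m🬏[38;2;12;41;18m[48;2;11;40;17m🬎[38;2;12;41;18m[48;2;11;40;17m🬎[38;2;12;41;18m[48;2;11;40;17m🬎[0m
[38;2;11;38;16m[48;2;10;36;14m🬂[38;2;11;38;16m[48;2;10;36;14m🬂[38;2;11;38;16m[48;2;10;36;14m🬂[38;2;83;41;96m[48;2;10;37;15m▐[38;2;83;41;96m[48;2;83;41;96m [38;2;83;41;96m[48;2;83;41;96m [38;2;83;41;96m[48;2;83;41;96m [38;2;83;41;96m[48;2;83;41;96m [38;2;83;41;96m[48;2;83;41;96m [38;2;11;38;16m[48;2;83;41;96m🬁[38;2;11;38;16m[48;2;10;36;14m🬂[38;2;11;38;16m[48;2;10;36;14m🬂[0m
[38;2;9;34;13m[48;2;8;33;12m🬎[38;2;9;34;13m[48;2;8;33;12m🬎[38;2;9;34;13m[48;2;8;33;12m🬎[38;2;83;41;96m[48;2;8;33;12m🬁[38;2;83;41;96m[48;2;84;41;97m🬎[38;2;83;41;96m[48;2;84;41;97m🬆[38;2;83;41;96m[48;2;84;41;97m🬂[38;2;84;41;97m[48;2;84;41;97m [38;2;84;41;97m[48;2;84;41;97m [38;2;84;41;97m[48;2;8;33;12m🬄[38;2;9;34;13m[48;2;8;33;12m🬎[38;2;9;34;13m[48;2;8;33;12m🬎[0m
[38;2;8;31;11m[48;2;7;29;9m🬂[38;2;8;31;11m[48;2;7;29;9m🬂[38;2;8;31;11m[48;2;7;29;9m🬂[38;2;8;31;11m[48;2;7;29;9m🬂[38;2;84;41;97m[48;2;7;29;9m🬨[38;2;84;41;97m[48;2;84;41;97m [38;2;84;41;97m[48;2;84;41;97m [38;2;84;41;97m[48;2;7;29;9m🬎[38;2;84;41;97m[48;2;7;29;9m🬆[38;2;8;31;11m[48;2;7;29;9m🬂[38;2;8;31;11m[48;2;7;29;9m🬂[38;2;8;31;11m[48;2;7;29;9m🬂[0m
[38;2;6;28;8m[48;2;6;26;7m🬂[38;2;6;28;8m[48;2;6;26;7m🬂[38;2;6;28;8m[48;2;6;26;7m🬂[38;2;6;28;8m[48;2;6;26;7m🬂[38;2;6;28;8m[48;2;6;26;7m🬂[38;2;84;41;97m[48;2;6;26;7m🬂[38;2;6;28;8m[48;2;6;26;7m🬂[38;2;6;28;8m[48;2;6;26;7m🬂[38;2;6;28;8m[48;2;6;26;7m🬂[38;2;6;28;8m[48;2;6;26;7m🬂[38;2;6;28;8m[48;2;6;26;7m🬂[38;2;6;28;8m[48;2;6;26;7m🬂[0m
</frame>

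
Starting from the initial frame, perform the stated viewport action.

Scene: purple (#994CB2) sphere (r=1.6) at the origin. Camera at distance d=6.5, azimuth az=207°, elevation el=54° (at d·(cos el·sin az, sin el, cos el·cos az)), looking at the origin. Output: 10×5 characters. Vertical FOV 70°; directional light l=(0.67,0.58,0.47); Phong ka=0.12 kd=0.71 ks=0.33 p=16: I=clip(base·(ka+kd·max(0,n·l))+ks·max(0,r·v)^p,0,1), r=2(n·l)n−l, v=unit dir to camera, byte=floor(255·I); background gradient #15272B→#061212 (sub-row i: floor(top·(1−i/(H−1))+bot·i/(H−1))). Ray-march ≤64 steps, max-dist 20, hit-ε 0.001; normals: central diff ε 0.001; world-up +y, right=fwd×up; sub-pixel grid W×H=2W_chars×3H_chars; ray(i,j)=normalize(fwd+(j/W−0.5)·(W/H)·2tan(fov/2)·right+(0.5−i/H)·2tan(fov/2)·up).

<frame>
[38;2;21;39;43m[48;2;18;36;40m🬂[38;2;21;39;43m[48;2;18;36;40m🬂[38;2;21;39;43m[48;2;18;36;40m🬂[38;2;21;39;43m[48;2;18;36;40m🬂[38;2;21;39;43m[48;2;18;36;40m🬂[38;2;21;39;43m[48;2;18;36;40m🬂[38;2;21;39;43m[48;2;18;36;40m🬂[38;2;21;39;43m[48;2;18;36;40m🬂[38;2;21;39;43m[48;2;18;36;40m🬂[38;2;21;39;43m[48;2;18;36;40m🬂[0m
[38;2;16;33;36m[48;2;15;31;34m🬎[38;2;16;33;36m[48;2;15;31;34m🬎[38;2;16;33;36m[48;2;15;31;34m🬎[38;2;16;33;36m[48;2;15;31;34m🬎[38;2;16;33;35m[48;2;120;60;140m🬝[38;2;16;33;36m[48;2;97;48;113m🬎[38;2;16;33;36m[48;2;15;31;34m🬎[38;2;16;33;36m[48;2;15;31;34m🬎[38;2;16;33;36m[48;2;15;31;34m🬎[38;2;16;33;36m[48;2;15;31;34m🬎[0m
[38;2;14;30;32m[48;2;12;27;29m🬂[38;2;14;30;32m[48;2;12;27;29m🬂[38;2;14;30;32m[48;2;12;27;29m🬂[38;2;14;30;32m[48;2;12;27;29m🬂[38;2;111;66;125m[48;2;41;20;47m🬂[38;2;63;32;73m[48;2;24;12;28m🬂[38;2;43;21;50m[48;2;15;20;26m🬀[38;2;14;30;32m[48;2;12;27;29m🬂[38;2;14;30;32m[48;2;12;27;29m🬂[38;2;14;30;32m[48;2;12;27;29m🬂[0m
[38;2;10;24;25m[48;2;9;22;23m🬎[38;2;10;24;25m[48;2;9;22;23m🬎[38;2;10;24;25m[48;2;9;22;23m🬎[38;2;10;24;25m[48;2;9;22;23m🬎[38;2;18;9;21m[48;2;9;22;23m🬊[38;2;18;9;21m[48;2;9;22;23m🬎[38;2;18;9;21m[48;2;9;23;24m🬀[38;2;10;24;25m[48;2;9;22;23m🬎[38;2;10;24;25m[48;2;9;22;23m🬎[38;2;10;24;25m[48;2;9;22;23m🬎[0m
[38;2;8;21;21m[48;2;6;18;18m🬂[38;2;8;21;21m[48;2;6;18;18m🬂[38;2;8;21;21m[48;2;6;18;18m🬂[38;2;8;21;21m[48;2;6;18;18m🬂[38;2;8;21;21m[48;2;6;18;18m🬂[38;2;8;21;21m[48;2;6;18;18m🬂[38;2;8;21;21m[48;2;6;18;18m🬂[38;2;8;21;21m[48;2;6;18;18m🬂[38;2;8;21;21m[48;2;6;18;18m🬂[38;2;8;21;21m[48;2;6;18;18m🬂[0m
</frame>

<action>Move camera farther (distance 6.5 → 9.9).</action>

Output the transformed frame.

<frame>
[38;2;21;39;43m[48;2;18;36;40m🬂[38;2;21;39;43m[48;2;18;36;40m🬂[38;2;21;39;43m[48;2;18;36;40m🬂[38;2;21;39;43m[48;2;18;36;40m🬂[38;2;21;39;43m[48;2;18;36;40m🬂[38;2;21;39;43m[48;2;18;36;40m🬂[38;2;21;39;43m[48;2;18;36;40m🬂[38;2;21;39;43m[48;2;18;36;40m🬂[38;2;21;39;43m[48;2;18;36;40m🬂[38;2;21;39;43m[48;2;18;36;40m🬂[0m
[38;2;16;33;36m[48;2;15;31;34m🬎[38;2;16;33;36m[48;2;15;31;34m🬎[38;2;16;33;36m[48;2;15;31;34m🬎[38;2;16;33;36m[48;2;15;31;34m🬎[38;2;16;33;36m[48;2;15;31;34m🬎[38;2;16;33;36m[48;2;15;31;34m🬎[38;2;16;33;36m[48;2;15;31;34m🬎[38;2;16;33;36m[48;2;15;31;34m🬎[38;2;16;33;36m[48;2;15;31;34m🬎[38;2;16;33;36m[48;2;15;31;34m🬎[0m
[38;2;14;30;32m[48;2;12;27;29m🬂[38;2;14;30;32m[48;2;12;27;29m🬂[38;2;14;30;32m[48;2;12;27;29m🬂[38;2;14;30;32m[48;2;12;27;29m🬂[38;2;69;34;80m[48;2;14;24;28m🬇[38;2;106;56;122m[48;2;24;16;32m🬀[38;2;14;30;32m[48;2;12;27;29m🬂[38;2;14;30;32m[48;2;12;27;29m🬂[38;2;14;30;32m[48;2;12;27;29m🬂[38;2;14;30;32m[48;2;12;27;29m🬂[0m
[38;2;10;24;25m[48;2;9;22;23m🬎[38;2;10;24;25m[48;2;9;22;23m🬎[38;2;10;24;25m[48;2;9;22;23m🬎[38;2;10;24;25m[48;2;9;22;23m🬎[38;2;10;24;25m[48;2;9;22;23m🬎[38;2;18;9;21m[48;2;9;23;24m🬀[38;2;10;24;25m[48;2;9;22;23m🬎[38;2;10;24;25m[48;2;9;22;23m🬎[38;2;10;24;25m[48;2;9;22;23m🬎[38;2;10;24;25m[48;2;9;22;23m🬎[0m
[38;2;8;21;21m[48;2;6;18;18m🬂[38;2;8;21;21m[48;2;6;18;18m🬂[38;2;8;21;21m[48;2;6;18;18m🬂[38;2;8;21;21m[48;2;6;18;18m🬂[38;2;8;21;21m[48;2;6;18;18m🬂[38;2;8;21;21m[48;2;6;18;18m🬂[38;2;8;21;21m[48;2;6;18;18m🬂[38;2;8;21;21m[48;2;6;18;18m🬂[38;2;8;21;21m[48;2;6;18;18m🬂[38;2;8;21;21m[48;2;6;18;18m🬂[0m
</frame>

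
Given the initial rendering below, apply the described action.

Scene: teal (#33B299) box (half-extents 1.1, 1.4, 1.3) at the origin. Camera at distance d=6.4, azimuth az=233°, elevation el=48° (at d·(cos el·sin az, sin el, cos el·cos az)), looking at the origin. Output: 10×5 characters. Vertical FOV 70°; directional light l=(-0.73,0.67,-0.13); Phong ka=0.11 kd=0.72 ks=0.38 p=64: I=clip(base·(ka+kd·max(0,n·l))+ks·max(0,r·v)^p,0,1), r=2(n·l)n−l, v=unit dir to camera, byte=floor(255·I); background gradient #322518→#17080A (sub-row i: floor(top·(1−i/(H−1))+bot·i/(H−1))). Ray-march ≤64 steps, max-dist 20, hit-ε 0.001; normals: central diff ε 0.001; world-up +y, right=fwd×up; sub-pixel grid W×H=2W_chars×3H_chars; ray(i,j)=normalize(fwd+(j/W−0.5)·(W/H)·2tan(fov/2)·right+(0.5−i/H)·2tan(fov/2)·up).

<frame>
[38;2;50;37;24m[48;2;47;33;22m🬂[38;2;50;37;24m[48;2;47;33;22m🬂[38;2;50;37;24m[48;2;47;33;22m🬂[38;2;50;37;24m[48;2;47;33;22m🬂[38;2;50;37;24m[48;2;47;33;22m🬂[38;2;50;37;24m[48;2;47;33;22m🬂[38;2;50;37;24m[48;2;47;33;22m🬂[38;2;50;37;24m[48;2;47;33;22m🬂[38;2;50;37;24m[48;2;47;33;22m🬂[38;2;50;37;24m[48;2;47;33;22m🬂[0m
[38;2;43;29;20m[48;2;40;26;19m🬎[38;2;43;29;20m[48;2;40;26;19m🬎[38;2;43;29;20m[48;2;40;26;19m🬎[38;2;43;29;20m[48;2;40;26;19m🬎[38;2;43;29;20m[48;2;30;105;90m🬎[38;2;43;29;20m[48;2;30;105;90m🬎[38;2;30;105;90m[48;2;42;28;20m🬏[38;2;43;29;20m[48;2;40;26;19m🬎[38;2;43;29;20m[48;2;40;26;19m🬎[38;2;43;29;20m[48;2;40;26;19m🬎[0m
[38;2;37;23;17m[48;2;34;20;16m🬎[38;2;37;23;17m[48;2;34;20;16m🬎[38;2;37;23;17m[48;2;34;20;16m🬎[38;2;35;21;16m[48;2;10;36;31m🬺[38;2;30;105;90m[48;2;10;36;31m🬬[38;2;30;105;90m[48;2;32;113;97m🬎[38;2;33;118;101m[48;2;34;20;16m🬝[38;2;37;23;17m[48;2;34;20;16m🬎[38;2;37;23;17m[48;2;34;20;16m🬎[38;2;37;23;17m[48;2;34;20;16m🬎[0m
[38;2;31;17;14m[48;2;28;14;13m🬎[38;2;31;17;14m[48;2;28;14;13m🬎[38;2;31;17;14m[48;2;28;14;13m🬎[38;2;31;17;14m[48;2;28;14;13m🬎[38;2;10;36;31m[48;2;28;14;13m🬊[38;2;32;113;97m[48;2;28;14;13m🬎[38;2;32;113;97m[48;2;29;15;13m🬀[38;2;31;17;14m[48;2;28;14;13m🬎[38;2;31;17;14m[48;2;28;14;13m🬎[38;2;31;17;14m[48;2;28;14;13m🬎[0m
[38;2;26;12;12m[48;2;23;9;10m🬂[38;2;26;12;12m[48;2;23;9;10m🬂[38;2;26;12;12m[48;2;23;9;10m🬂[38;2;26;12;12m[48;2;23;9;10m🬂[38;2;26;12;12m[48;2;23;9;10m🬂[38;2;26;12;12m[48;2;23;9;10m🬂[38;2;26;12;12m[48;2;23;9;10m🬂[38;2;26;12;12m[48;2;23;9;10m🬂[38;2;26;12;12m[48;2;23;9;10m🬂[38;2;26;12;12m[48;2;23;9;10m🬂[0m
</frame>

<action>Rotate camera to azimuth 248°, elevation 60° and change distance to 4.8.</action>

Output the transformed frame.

<frame>
[38;2;50;37;24m[48;2;47;33;22m🬂[38;2;50;37;24m[48;2;47;33;22m🬂[38;2;50;37;24m[48;2;47;33;22m🬂[38;2;50;37;24m[48;2;47;33;22m🬂[38;2;50;37;24m[48;2;47;33;22m🬂[38;2;50;37;24m[48;2;47;33;22m🬂[38;2;50;37;24m[48;2;47;33;22m🬂[38;2;50;37;24m[48;2;47;33;22m🬂[38;2;50;37;24m[48;2;47;33;22m🬂[38;2;50;37;24m[48;2;47;33;22m🬂[0m
[38;2;43;29;20m[48;2;40;26;19m🬎[38;2;43;29;20m[48;2;40;26;19m🬎[38;2;43;29;20m[48;2;40;26;19m🬎[38;2;43;29;20m[48;2;30;105;90m🬆[38;2;44;30;21m[48;2;30;105;90m🬂[38;2;44;30;21m[48;2;30;105;90m🬀[38;2;30;105;90m[48;2;44;30;21m🬺[38;2;43;29;20m[48;2;40;26;19m🬎[38;2;43;29;20m[48;2;40;26;19m🬎[38;2;43;29;20m[48;2;40;26;19m🬎[0m
[38;2;37;23;17m[48;2;34;20;16m🬎[38;2;37;23;17m[48;2;34;20;16m🬎[38;2;37;23;17m[48;2;34;20;16m🬎[38;2;30;105;90m[48;2;35;21;16m🬨[38;2;30;105;90m[48;2;30;105;90m [38;2;30;105;90m[48;2;30;105;90m [38;2;30;105;90m[48;2;32;113;97m🬎[38;2;31;109;93m[48;2;36;22;17m🬛[38;2;37;23;17m[48;2;34;20;16m🬎[38;2;37;23;17m[48;2;34;20;16m🬎[0m
[38;2;31;17;14m[48;2;28;14;13m🬎[38;2;31;17;14m[48;2;28;14;13m🬎[38;2;31;17;14m[48;2;28;14;13m🬎[38;2;30;105;90m[48;2;29;15;13m🬁[38;2;30;105;90m[48;2;32;113;97m🬂[38;2;32;113;97m[48;2;28;14;13m🬎[38;2;32;113;97m[48;2;28;14;13m🬆[38;2;31;17;14m[48;2;28;14;13m🬎[38;2;31;17;14m[48;2;28;14;13m🬎[38;2;31;17;14m[48;2;28;14;13m🬎[0m
[38;2;26;12;12m[48;2;23;9;10m🬂[38;2;26;12;12m[48;2;23;9;10m🬂[38;2;26;12;12m[48;2;23;9;10m🬂[38;2;26;12;12m[48;2;23;9;10m🬂[38;2;26;12;12m[48;2;23;9;10m🬂[38;2;26;12;12m[48;2;23;9;10m🬂[38;2;26;12;12m[48;2;23;9;10m🬂[38;2;26;12;12m[48;2;23;9;10m🬂[38;2;26;12;12m[48;2;23;9;10m🬂[38;2;26;12;12m[48;2;23;9;10m🬂[0m
</frame>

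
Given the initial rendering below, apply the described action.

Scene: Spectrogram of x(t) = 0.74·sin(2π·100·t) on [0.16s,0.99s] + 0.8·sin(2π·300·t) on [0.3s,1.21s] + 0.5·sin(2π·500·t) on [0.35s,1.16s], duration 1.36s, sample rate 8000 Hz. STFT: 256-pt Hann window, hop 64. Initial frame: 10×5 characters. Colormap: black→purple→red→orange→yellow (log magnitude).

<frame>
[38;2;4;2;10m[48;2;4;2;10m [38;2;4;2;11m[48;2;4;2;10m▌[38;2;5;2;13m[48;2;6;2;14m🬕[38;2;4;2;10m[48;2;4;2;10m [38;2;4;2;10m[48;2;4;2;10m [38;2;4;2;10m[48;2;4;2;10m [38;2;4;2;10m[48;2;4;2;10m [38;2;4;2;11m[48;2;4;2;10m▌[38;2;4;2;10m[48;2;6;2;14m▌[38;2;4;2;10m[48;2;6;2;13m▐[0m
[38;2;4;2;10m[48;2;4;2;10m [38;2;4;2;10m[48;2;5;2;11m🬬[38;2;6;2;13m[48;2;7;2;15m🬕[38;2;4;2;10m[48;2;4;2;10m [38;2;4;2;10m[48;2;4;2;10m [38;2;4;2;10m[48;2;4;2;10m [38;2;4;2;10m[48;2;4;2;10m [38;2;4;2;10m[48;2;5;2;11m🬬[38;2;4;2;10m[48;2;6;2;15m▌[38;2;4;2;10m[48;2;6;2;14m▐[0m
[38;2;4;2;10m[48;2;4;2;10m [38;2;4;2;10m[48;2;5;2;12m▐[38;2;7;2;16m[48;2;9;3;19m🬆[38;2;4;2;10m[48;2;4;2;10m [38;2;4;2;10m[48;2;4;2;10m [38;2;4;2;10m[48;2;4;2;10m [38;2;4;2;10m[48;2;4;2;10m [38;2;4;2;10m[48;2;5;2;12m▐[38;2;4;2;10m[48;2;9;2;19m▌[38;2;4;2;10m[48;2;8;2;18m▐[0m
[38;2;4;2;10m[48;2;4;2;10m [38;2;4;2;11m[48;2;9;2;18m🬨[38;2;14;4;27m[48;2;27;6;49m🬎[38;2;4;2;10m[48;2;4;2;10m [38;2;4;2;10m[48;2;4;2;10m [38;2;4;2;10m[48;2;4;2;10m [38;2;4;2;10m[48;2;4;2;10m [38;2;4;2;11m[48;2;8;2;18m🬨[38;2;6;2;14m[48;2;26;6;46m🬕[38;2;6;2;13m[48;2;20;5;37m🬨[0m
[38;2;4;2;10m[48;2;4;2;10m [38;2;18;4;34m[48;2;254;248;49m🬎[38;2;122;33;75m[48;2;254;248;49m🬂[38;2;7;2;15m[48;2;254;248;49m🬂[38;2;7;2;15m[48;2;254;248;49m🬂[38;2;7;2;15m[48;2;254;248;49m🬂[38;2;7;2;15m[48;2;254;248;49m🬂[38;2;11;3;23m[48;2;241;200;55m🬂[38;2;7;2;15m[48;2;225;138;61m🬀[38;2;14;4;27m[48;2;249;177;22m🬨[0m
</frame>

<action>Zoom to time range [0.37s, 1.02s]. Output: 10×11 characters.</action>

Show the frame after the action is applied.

<frame>
[38;2;4;2;10m[48;2;4;2;10m [38;2;4;2;10m[48;2;4;2;10m [38;2;4;2;10m[48;2;4;2;10m [38;2;4;2;10m[48;2;4;2;10m [38;2;4;2;10m[48;2;4;2;10m [38;2;4;2;10m[48;2;4;2;10m [38;2;4;2;10m[48;2;4;2;10m [38;2;4;2;10m[48;2;4;2;10m [38;2;4;2;10m[48;2;4;2;10m [38;2;4;2;10m[48;2;4;2;11m▌[0m
[38;2;4;2;10m[48;2;4;2;10m [38;2;4;2;10m[48;2;4;2;10m [38;2;4;2;10m[48;2;4;2;10m [38;2;4;2;10m[48;2;4;2;10m [38;2;4;2;10m[48;2;4;2;10m [38;2;4;2;10m[48;2;4;2;10m [38;2;4;2;10m[48;2;4;2;10m [38;2;4;2;10m[48;2;4;2;10m [38;2;4;2;10m[48;2;4;2;10m [38;2;4;2;10m[48;2;4;2;11m▌[0m
[38;2;4;2;10m[48;2;4;2;10m [38;2;4;2;10m[48;2;4;2;10m [38;2;4;2;10m[48;2;4;2;10m [38;2;4;2;10m[48;2;4;2;10m [38;2;4;2;10m[48;2;4;2;10m [38;2;4;2;10m[48;2;4;2;10m [38;2;4;2;10m[48;2;4;2;10m [38;2;4;2;10m[48;2;4;2;10m [38;2;4;2;10m[48;2;4;2;10m [38;2;4;2;10m[48;2;4;2;11m▌[0m
[38;2;4;2;10m[48;2;4;2;10m [38;2;4;2;10m[48;2;4;2;10m [38;2;4;2;10m[48;2;4;2;10m [38;2;4;2;10m[48;2;4;2;10m [38;2;4;2;10m[48;2;4;2;10m [38;2;4;2;10m[48;2;4;2;10m [38;2;4;2;10m[48;2;4;2;10m [38;2;4;2;10m[48;2;4;2;10m [38;2;4;2;10m[48;2;4;2;10m [38;2;4;2;10m[48;2;4;2;11m▌[0m
[38;2;4;2;10m[48;2;4;2;10m [38;2;4;2;10m[48;2;4;2;10m [38;2;4;2;10m[48;2;4;2;10m [38;2;4;2;10m[48;2;4;2;10m [38;2;4;2;10m[48;2;4;2;10m [38;2;4;2;10m[48;2;4;2;10m [38;2;4;2;10m[48;2;4;2;10m [38;2;4;2;10m[48;2;4;2;10m [38;2;4;2;10m[48;2;4;2;10m [38;2;4;2;10m[48;2;5;2;11m🬝[0m
[38;2;4;2;10m[48;2;4;2;10m [38;2;4;2;10m[48;2;4;2;10m [38;2;4;2;10m[48;2;4;2;10m [38;2;4;2;10m[48;2;4;2;10m [38;2;4;2;10m[48;2;4;2;10m [38;2;4;2;10m[48;2;4;2;10m [38;2;4;2;10m[48;2;4;2;10m [38;2;4;2;10m[48;2;4;2;10m [38;2;4;2;10m[48;2;4;2;10m [38;2;4;2;10m[48;2;5;2;11m▌[0m
[38;2;4;2;10m[48;2;4;2;10m [38;2;4;2;10m[48;2;4;2;10m [38;2;4;2;10m[48;2;4;2;10m [38;2;4;2;10m[48;2;4;2;10m [38;2;4;2;10m[48;2;4;2;10m [38;2;4;2;10m[48;2;4;2;10m [38;2;4;2;10m[48;2;4;2;10m [38;2;4;2;10m[48;2;4;2;10m [38;2;4;2;10m[48;2;4;2;10m [38;2;4;2;10m[48;2;5;2;12m▌[0m
[38;2;4;2;10m[48;2;4;2;10m [38;2;4;2;10m[48;2;4;2;10m [38;2;4;2;10m[48;2;4;2;10m [38;2;4;2;10m[48;2;4;2;10m [38;2;4;2;10m[48;2;4;2;10m [38;2;4;2;10m[48;2;4;2;10m [38;2;4;2;10m[48;2;4;2;10m [38;2;4;2;10m[48;2;4;2;10m [38;2;4;2;10m[48;2;4;2;10m [38;2;4;2;10m[48;2;6;2;14m▌[0m
[38;2;4;2;10m[48;2;4;2;10m [38;2;4;2;10m[48;2;4;2;10m [38;2;4;2;10m[48;2;4;2;10m [38;2;4;2;10m[48;2;4;2;10m [38;2;4;2;10m[48;2;4;2;10m [38;2;4;2;10m[48;2;4;2;10m [38;2;4;2;10m[48;2;4;2;10m [38;2;4;2;10m[48;2;4;2;10m [38;2;4;2;10m[48;2;4;2;10m [38;2;4;2;10m[48;2;9;2;18m▌[0m
[38;2;4;2;11m[48;2;250;179;24m🬂[38;2;4;2;11m[48;2;250;179;24m🬂[38;2;4;2;11m[48;2;250;179;24m🬂[38;2;4;2;11m[48;2;250;179;24m🬂[38;2;4;2;11m[48;2;250;179;24m🬂[38;2;4;2;11m[48;2;250;179;24m🬂[38;2;4;2;11m[48;2;250;179;24m🬂[38;2;4;2;11m[48;2;250;179;24m🬂[38;2;4;2;11m[48;2;250;179;24m🬂[38;2;9;3;19m[48;2;250;180;23m🬂[0m
[38;2;254;249;49m[48;2;252;209;33m🬰[38;2;254;249;49m[48;2;252;209;33m🬰[38;2;254;249;49m[48;2;252;209;33m🬰[38;2;254;249;49m[48;2;252;209;33m🬰[38;2;254;249;49m[48;2;252;209;33m🬰[38;2;254;249;49m[48;2;252;209;33m🬰[38;2;254;249;49m[48;2;252;209;33m🬰[38;2;254;249;49m[48;2;252;209;33m🬰[38;2;254;249;49m[48;2;252;209;33m🬰[38;2;254;249;49m[48;2;252;209;33m🬰[0m
</frame>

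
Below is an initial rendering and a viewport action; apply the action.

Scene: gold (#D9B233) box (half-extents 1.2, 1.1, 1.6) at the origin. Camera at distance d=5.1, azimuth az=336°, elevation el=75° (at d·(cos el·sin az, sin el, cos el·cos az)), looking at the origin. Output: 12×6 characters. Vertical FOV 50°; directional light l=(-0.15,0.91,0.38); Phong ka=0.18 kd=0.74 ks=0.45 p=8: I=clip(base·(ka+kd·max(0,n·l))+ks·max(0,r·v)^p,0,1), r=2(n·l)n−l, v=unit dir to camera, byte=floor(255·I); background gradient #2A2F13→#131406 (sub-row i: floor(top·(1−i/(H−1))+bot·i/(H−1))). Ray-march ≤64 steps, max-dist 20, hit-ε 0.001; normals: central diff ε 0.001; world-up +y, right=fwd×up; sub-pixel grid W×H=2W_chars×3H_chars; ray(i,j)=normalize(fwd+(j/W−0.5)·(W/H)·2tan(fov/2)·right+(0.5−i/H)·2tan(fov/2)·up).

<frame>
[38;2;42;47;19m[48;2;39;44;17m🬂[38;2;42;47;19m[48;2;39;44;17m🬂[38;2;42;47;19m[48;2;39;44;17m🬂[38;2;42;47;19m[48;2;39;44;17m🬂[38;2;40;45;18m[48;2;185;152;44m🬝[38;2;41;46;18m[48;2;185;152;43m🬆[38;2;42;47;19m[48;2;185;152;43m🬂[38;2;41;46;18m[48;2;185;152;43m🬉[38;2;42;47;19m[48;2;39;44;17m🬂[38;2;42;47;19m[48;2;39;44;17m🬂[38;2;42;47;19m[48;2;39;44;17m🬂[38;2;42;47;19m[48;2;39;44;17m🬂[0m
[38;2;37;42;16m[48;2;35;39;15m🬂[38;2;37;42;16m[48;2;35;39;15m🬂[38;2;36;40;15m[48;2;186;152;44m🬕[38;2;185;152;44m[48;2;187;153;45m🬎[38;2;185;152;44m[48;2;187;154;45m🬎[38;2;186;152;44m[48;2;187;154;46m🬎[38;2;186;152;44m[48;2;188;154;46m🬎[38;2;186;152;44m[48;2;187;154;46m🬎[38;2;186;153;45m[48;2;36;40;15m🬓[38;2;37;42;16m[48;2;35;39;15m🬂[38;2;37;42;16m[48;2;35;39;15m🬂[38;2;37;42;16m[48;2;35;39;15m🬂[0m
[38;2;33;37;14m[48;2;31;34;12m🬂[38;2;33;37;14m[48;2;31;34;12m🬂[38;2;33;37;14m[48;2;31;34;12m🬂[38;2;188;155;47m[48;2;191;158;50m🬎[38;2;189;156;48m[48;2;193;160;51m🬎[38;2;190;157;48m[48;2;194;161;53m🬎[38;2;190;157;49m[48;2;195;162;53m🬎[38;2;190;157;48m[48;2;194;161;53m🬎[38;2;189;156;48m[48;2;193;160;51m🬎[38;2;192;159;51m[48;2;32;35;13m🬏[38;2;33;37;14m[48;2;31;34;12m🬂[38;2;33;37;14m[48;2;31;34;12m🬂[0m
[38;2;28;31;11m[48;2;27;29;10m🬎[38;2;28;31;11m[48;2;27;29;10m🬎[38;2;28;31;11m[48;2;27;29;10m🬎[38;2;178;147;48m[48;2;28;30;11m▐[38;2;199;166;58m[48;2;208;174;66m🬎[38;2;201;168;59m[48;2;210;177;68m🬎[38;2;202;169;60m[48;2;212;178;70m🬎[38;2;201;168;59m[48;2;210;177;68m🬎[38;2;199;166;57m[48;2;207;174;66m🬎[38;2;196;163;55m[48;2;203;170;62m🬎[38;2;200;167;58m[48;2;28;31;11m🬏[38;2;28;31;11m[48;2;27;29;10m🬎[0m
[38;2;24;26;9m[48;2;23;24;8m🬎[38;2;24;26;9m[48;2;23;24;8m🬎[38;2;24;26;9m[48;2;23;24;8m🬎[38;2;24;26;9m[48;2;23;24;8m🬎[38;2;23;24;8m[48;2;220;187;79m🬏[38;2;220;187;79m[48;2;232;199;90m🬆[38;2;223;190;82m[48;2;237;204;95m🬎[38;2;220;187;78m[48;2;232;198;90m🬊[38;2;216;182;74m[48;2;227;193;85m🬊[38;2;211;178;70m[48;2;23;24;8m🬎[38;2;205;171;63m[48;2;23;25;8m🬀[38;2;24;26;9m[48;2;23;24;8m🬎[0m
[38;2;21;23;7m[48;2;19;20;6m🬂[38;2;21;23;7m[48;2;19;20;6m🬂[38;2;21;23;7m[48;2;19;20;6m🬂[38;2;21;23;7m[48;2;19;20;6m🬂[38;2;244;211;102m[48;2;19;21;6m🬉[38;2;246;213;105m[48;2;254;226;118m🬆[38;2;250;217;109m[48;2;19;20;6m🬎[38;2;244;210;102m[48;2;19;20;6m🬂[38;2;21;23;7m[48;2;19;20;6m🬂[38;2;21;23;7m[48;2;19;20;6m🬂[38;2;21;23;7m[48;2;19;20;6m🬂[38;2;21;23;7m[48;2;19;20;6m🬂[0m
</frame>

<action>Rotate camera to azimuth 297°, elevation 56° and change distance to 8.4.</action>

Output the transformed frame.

<frame>
[38;2;42;47;19m[48;2;39;44;17m🬂[38;2;42;47;19m[48;2;39;44;17m🬂[38;2;42;47;19m[48;2;39;44;17m🬂[38;2;42;47;19m[48;2;39;44;17m🬂[38;2;42;47;19m[48;2;39;44;17m🬂[38;2;42;47;19m[48;2;39;44;17m🬂[38;2;42;47;19m[48;2;39;44;17m🬂[38;2;42;47;19m[48;2;39;44;17m🬂[38;2;42;47;19m[48;2;39;44;17m🬂[38;2;42;47;19m[48;2;39;44;17m🬂[38;2;42;47;19m[48;2;39;44;17m🬂[38;2;42;47;19m[48;2;39;44;17m🬂[0m
[38;2;37;42;16m[48;2;35;39;15m🬂[38;2;37;42;16m[48;2;35;39;15m🬂[38;2;37;42;16m[48;2;35;39;15m🬂[38;2;37;42;16m[48;2;35;39;15m🬂[38;2;37;42;16m[48;2;35;39;15m🬂[38;2;36;41;15m[48;2;185;151;43m🬎[38;2;185;152;43m[48;2;36;40;15m🬏[38;2;37;42;16m[48;2;35;39;15m🬂[38;2;37;42;16m[48;2;35;39;15m🬂[38;2;37;42;16m[48;2;35;39;15m🬂[38;2;37;42;16m[48;2;35;39;15m🬂[38;2;37;42;16m[48;2;35;39;15m🬂[0m
[38;2;33;37;14m[48;2;31;34;12m🬂[38;2;33;37;14m[48;2;31;34;12m🬂[38;2;33;37;14m[48;2;31;34;12m🬂[38;2;32;35;13m[48;2;185;152;43m🬝[38;2;33;37;14m[48;2;185;152;43m🬀[38;2;185;152;43m[48;2;185;152;44m🬎[38;2;185;152;43m[48;2;186;152;44m🬎[38;2;33;37;14m[48;2;185;152;43m🬁[38;2;186;152;44m[48;2;32;35;13m🬓[38;2;33;37;14m[48;2;31;34;12m🬂[38;2;33;37;14m[48;2;31;34;12m🬂[38;2;33;37;14m[48;2;31;34;12m🬂[0m
[38;2;28;31;11m[48;2;27;29;10m🬎[38;2;28;31;11m[48;2;27;29;10m🬎[38;2;28;31;11m[48;2;27;29;10m🬎[38;2;28;31;11m[48;2;27;29;10m🬎[38;2;185;152;44m[48;2;55;46;13m🬁[38;2;186;152;44m[48;2;63;51;14m🬂[38;2;187;153;45m[48;2;63;51;14m🬎[38;2;188;155;46m[48;2;100;82;23m🬝[38;2;100;82;23m[48;2;27;30;10m🬀[38;2;28;31;11m[48;2;27;29;10m🬎[38;2;28;31;11m[48;2;27;29;10m🬎[38;2;28;31;11m[48;2;27;29;10m🬎[0m
[38;2;24;26;9m[48;2;23;24;8m🬎[38;2;24;26;9m[48;2;23;24;8m🬎[38;2;24;26;9m[48;2;23;24;8m🬎[38;2;24;26;9m[48;2;23;24;8m🬎[38;2;24;26;9m[48;2;23;24;8m🬎[38;2;63;51;14m[48;2;23;25;8m🬁[38;2;63;51;14m[48;2;23;24;8m🬊[38;2;63;51;14m[48;2;23;25;8m🬄[38;2;24;26;9m[48;2;23;24;8m🬎[38;2;24;26;9m[48;2;23;24;8m🬎[38;2;24;26;9m[48;2;23;24;8m🬎[38;2;24;26;9m[48;2;23;24;8m🬎[0m
[38;2;21;23;7m[48;2;19;20;6m🬂[38;2;21;23;7m[48;2;19;20;6m🬂[38;2;21;23;7m[48;2;19;20;6m🬂[38;2;21;23;7m[48;2;19;20;6m🬂[38;2;21;23;7m[48;2;19;20;6m🬂[38;2;21;23;7m[48;2;19;20;6m🬂[38;2;21;23;7m[48;2;19;20;6m🬂[38;2;21;23;7m[48;2;19;20;6m🬂[38;2;21;23;7m[48;2;19;20;6m🬂[38;2;21;23;7m[48;2;19;20;6m🬂[38;2;21;23;7m[48;2;19;20;6m🬂[38;2;21;23;7m[48;2;19;20;6m🬂[0m
</frame>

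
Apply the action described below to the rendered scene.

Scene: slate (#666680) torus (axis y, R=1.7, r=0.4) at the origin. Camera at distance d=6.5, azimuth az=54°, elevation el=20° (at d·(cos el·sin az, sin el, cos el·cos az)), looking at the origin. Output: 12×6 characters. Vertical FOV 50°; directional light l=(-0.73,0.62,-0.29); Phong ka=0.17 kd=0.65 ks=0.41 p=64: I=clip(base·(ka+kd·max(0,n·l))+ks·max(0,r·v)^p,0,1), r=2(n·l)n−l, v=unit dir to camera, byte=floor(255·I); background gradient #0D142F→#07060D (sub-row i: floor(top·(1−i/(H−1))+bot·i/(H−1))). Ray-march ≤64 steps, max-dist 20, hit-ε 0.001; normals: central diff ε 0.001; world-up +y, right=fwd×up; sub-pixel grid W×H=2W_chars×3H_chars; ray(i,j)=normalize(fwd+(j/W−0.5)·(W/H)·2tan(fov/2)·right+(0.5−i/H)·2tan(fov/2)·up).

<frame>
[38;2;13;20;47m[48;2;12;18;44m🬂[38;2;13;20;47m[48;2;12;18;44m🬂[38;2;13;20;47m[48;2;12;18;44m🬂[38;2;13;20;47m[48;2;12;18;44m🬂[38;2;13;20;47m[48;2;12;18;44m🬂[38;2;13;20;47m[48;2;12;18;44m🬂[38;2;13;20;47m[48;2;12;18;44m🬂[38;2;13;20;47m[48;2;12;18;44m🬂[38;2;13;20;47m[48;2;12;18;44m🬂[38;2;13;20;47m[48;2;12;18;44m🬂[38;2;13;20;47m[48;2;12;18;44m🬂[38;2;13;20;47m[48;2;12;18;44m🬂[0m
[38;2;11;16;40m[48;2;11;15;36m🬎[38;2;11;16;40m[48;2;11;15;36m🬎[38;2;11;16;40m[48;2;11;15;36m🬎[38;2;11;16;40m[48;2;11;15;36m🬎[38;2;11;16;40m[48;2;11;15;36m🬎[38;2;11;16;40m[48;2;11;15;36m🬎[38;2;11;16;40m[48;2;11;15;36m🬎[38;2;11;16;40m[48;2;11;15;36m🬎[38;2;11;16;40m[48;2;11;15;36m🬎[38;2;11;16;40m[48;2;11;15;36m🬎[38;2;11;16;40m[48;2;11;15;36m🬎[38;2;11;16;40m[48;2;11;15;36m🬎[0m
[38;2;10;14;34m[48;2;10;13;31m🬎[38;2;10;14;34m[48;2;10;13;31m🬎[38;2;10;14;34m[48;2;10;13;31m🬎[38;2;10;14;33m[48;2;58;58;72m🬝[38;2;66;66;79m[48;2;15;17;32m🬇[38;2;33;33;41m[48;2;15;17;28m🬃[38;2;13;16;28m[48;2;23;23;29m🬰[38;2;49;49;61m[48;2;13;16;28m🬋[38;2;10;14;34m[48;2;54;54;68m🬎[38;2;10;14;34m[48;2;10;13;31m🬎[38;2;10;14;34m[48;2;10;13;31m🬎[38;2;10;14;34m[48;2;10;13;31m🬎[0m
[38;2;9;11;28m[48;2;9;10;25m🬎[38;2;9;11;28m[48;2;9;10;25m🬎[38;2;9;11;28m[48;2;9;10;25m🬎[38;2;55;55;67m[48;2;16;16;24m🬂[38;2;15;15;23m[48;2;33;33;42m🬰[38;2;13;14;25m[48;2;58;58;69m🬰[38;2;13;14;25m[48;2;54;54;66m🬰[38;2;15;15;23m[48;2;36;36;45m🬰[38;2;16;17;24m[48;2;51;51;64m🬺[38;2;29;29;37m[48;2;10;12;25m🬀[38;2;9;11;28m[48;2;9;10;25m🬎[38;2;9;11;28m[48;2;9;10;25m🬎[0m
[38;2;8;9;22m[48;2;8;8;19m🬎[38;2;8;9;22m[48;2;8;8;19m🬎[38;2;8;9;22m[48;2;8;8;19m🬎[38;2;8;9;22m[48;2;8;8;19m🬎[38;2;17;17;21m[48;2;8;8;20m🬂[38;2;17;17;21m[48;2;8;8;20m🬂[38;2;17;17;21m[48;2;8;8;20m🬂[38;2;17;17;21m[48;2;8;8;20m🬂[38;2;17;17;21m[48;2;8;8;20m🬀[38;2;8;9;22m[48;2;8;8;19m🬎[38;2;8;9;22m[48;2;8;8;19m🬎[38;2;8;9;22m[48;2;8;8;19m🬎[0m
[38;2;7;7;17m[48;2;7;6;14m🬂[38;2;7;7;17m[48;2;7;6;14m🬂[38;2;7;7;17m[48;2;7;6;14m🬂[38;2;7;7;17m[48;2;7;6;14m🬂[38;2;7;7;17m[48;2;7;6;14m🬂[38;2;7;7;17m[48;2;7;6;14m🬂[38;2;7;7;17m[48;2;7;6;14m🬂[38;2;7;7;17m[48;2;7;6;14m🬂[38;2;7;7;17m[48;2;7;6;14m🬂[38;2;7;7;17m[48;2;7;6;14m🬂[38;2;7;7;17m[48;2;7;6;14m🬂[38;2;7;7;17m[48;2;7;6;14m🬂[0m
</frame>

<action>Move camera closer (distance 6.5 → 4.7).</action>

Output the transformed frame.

<frame>
[38;2;13;20;47m[48;2;12;18;44m🬂[38;2;13;20;47m[48;2;12;18;44m🬂[38;2;13;20;47m[48;2;12;18;44m🬂[38;2;13;20;47m[48;2;12;18;44m🬂[38;2;13;20;47m[48;2;12;18;44m🬂[38;2;13;20;47m[48;2;12;18;44m🬂[38;2;13;20;47m[48;2;12;18;44m🬂[38;2;13;20;47m[48;2;12;18;44m🬂[38;2;13;20;47m[48;2;12;18;44m🬂[38;2;13;20;47m[48;2;12;18;44m🬂[38;2;13;20;47m[48;2;12;18;44m🬂[38;2;13;20;47m[48;2;12;18;44m🬂[0m
[38;2;11;16;40m[48;2;11;15;36m🬎[38;2;11;16;40m[48;2;11;15;36m🬎[38;2;11;16;40m[48;2;11;15;36m🬎[38;2;11;16;40m[48;2;11;15;36m🬎[38;2;11;16;40m[48;2;11;15;36m🬎[38;2;11;16;40m[48;2;11;15;36m🬎[38;2;11;16;40m[48;2;11;15;36m🬎[38;2;11;16;40m[48;2;11;15;36m🬎[38;2;11;16;40m[48;2;11;15;36m🬎[38;2;11;16;40m[48;2;11;15;36m🬎[38;2;11;16;40m[48;2;11;15;36m🬎[38;2;11;16;40m[48;2;11;15;36m🬎[0m
[38;2;10;14;34m[48;2;10;13;31m🬎[38;2;10;14;34m[48;2;10;13;31m🬎[38;2;10;14;34m[48;2;57;57;71m🬎[38;2;74;74;88m[48;2;21;23;36m🬃[38;2;10;15;35m[48;2;17;17;21m🬂[38;2;62;62;78m[48;2;15;16;23m🬁[38;2;60;60;75m[48;2;17;17;21m🬂[38;2;10;15;35m[48;2;17;17;21m🬂[38;2;122;122;134m[48;2;20;22;34m🬇[38;2;10;14;34m[48;2;59;59;74m🬊[38;2;53;53;66m[48;2;10;14;33m🬏[38;2;10;14;34m[48;2;10;13;31m🬎[0m
[38;2;9;11;28m[48;2;9;10;25m🬎[38;2;41;41;52m[48;2;14;15;27m🬁[38;2;50;50;63m[48;2;23;23;29m🬊[38;2;29;29;37m[48;2;87;87;102m🬳[38;2;21;22;31m[48;2;64;64;80m🬰[38;2;9;11;28m[48;2;33;33;42m🬎[38;2;9;11;28m[48;2;33;33;42m🬎[38;2;17;19;32m[48;2;67;67;84m🬴[38;2;19;19;24m[48;2;55;55;69m🬰[38;2;66;66;83m[48;2;27;27;34m🬂[38;2;44;44;56m[48;2;20;20;25m🬀[38;2;9;11;28m[48;2;9;10;25m🬎[0m
[38;2;8;9;22m[48;2;8;8;19m🬎[38;2;8;9;22m[48;2;8;8;19m🬎[38;2;17;17;21m[48;2;8;8;19m🬎[38;2;17;17;21m[48;2;17;17;21m [38;2;17;17;21m[48;2;17;17;21m [38;2;17;17;21m[48;2;17;17;21m [38;2;17;17;21m[48;2;17;17;21m [38;2;17;17;21m[48;2;17;17;21m [38;2;17;17;21m[48;2;17;17;21m [38;2;17;17;21m[48;2;8;8;19m🬝[38;2;17;17;21m[48;2;8;8;20m🬄[38;2;8;9;22m[48;2;8;8;19m🬎[0m
[38;2;7;7;17m[48;2;7;6;14m🬂[38;2;7;7;17m[48;2;7;6;14m🬂[38;2;7;7;17m[48;2;7;6;14m🬂[38;2;7;7;17m[48;2;7;6;14m🬂[38;2;17;17;21m[48;2;7;6;14m🬁[38;2;17;17;21m[48;2;7;6;14m🬂[38;2;17;17;21m[48;2;7;6;14m🬂[38;2;17;17;21m[48;2;7;6;14m🬂[38;2;7;7;17m[48;2;7;6;14m🬂[38;2;7;7;17m[48;2;7;6;14m🬂[38;2;7;7;17m[48;2;7;6;14m🬂[38;2;7;7;17m[48;2;7;6;14m🬂[0m
</frame>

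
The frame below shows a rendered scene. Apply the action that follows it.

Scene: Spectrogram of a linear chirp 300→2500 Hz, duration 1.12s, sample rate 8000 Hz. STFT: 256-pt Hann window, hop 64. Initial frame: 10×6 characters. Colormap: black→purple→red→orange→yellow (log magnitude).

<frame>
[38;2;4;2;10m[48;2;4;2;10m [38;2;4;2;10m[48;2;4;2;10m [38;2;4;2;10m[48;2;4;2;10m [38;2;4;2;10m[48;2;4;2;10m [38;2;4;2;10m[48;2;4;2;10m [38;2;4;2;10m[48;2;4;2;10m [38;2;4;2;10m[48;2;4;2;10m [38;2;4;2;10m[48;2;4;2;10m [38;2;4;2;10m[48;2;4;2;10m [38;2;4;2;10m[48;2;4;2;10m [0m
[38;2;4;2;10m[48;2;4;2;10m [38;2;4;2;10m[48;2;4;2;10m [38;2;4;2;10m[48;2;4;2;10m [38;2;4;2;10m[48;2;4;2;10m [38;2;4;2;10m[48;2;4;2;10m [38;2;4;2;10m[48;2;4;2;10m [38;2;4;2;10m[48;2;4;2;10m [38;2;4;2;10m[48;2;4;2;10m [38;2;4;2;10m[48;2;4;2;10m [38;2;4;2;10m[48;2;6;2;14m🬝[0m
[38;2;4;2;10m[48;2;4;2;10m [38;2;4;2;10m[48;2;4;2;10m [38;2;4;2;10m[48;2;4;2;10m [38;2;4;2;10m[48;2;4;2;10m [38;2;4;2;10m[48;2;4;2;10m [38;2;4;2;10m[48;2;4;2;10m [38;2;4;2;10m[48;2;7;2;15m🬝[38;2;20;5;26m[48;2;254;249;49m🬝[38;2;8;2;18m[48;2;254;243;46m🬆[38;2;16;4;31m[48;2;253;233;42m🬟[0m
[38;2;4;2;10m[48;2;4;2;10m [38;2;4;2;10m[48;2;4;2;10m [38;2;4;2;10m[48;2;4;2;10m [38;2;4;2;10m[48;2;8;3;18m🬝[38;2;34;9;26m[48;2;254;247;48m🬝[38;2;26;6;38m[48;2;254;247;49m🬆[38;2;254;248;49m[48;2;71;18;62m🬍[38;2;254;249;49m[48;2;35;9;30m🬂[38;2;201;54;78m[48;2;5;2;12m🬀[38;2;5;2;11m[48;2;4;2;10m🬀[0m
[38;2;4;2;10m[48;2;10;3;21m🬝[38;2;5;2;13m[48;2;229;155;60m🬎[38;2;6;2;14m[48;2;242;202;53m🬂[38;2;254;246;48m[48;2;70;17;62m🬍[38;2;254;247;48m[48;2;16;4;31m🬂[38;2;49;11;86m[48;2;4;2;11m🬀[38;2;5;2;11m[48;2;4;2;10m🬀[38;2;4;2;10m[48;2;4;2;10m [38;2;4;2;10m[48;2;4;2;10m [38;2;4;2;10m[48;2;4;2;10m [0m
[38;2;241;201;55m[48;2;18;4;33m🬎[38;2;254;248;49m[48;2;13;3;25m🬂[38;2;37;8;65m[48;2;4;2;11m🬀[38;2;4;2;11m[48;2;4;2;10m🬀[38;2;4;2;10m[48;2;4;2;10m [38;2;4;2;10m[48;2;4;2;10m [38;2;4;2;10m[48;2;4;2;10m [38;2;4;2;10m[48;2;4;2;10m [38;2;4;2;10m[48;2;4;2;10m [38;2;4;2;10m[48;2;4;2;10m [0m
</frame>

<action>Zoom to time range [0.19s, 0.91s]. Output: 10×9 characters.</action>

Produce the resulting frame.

<frame>
[38;2;4;2;10m[48;2;4;2;10m [38;2;4;2;10m[48;2;4;2;10m [38;2;4;2;10m[48;2;4;2;10m [38;2;4;2;10m[48;2;4;2;10m [38;2;4;2;10m[48;2;4;2;10m [38;2;4;2;10m[48;2;4;2;10m [38;2;4;2;10m[48;2;4;2;10m [38;2;4;2;10m[48;2;4;2;10m [38;2;4;2;10m[48;2;4;2;10m [38;2;4;2;10m[48;2;4;2;10m [0m
[38;2;4;2;10m[48;2;4;2;10m [38;2;4;2;10m[48;2;4;2;10m [38;2;4;2;10m[48;2;4;2;10m [38;2;4;2;10m[48;2;4;2;10m [38;2;4;2;10m[48;2;4;2;10m [38;2;4;2;10m[48;2;4;2;10m [38;2;4;2;10m[48;2;4;2;10m [38;2;4;2;10m[48;2;4;2;10m [38;2;4;2;10m[48;2;4;2;10m [38;2;4;2;10m[48;2;4;2;10m [0m
[38;2;4;2;10m[48;2;4;2;10m [38;2;4;2;10m[48;2;4;2;10m [38;2;4;2;10m[48;2;4;2;10m [38;2;4;2;10m[48;2;4;2;10m [38;2;4;2;10m[48;2;4;2;10m [38;2;4;2;10m[48;2;4;2;10m [38;2;4;2;10m[48;2;4;2;10m [38;2;4;2;10m[48;2;4;2;10m [38;2;4;2;10m[48;2;4;2;10m [38;2;4;2;10m[48;2;4;2;10m [0m
[38;2;4;2;10m[48;2;4;2;10m [38;2;4;2;10m[48;2;4;2;10m [38;2;4;2;10m[48;2;4;2;10m [38;2;4;2;10m[48;2;4;2;10m [38;2;4;2;10m[48;2;4;2;10m [38;2;4;2;10m[48;2;4;2;10m [38;2;4;2;10m[48;2;4;2;10m [38;2;4;2;10m[48;2;4;2;10m [38;2;4;2;10m[48;2;4;2;10m [38;2;4;2;10m[48;2;7;2;15m🬝[0m
[38;2;4;2;10m[48;2;4;2;10m [38;2;4;2;10m[48;2;4;2;10m [38;2;4;2;10m[48;2;4;2;10m [38;2;4;2;10m[48;2;4;2;10m [38;2;4;2;10m[48;2;4;2;10m [38;2;4;2;10m[48;2;5;2;11m🬝[38;2;4;2;10m[48;2;12;3;23m🬝[38;2;14;3;27m[48;2;253;216;36m🬝[38;2;16;4;30m[48;2;252;217;36m🬆[38;2;80;20;57m[48;2;244;205;50m🬟[0m
[38;2;4;2;10m[48;2;4;2;10m [38;2;4;2;10m[48;2;4;2;10m [38;2;4;2;10m[48;2;5;2;12m🬝[38;2;4;2;11m[48;2;20;5;36m🬝[38;2;8;2;16m[48;2;229;155;60m🬎[38;2;50;13;39m[48;2;254;246;48m🬆[38;2;35;8;63m[48;2;252;219;37m🬟[38;2;253;238;44m[48;2;24;6;40m🬆[38;2;253;218;37m[48;2;12;3;24m🬀[38;2;10;3;20m[48;2;4;2;10m🬀[0m
[38;2;5;2;12m[48;2;42;10;74m🬝[38;2;12;3;25m[48;2;253;225;39m🬎[38;2;22;5;40m[48;2;250;220;42m🬂[38;2;253;232;42m[48;2;91;23;55m🬎[38;2;254;248;49m[48;2;25;6;35m🬂[38;2;160;41;82m[48;2;7;2;15m🬀[38;2;7;2;15m[48;2;4;2;10m🬀[38;2;4;2;11m[48;2;4;2;10m🬀[38;2;4;2;10m[48;2;4;2;10m [38;2;4;2;10m[48;2;4;2;10m [0m
[38;2;247;214;46m[48;2;11;3;23m🬎[38;2;254;240;45m[48;2;12;3;24m🬂[38;2;38;9;67m[48;2;5;2;12m🬀[38;2;6;2;13m[48;2;4;2;10m🬀[38;2;4;2;11m[48;2;4;2;10m🬀[38;2;4;2;10m[48;2;4;2;10m [38;2;4;2;10m[48;2;4;2;10m [38;2;4;2;10m[48;2;4;2;10m [38;2;4;2;10m[48;2;4;2;10m [38;2;4;2;10m[48;2;4;2;10m [0m
[38;2;5;2;12m[48;2;4;2;10m🬀[38;2;4;2;10m[48;2;4;2;10m [38;2;4;2;10m[48;2;4;2;10m [38;2;4;2;10m[48;2;4;2;10m [38;2;4;2;10m[48;2;4;2;10m [38;2;4;2;10m[48;2;4;2;10m [38;2;4;2;10m[48;2;4;2;10m [38;2;4;2;10m[48;2;4;2;10m [38;2;4;2;10m[48;2;4;2;10m [38;2;4;2;10m[48;2;4;2;10m [0m
</frame>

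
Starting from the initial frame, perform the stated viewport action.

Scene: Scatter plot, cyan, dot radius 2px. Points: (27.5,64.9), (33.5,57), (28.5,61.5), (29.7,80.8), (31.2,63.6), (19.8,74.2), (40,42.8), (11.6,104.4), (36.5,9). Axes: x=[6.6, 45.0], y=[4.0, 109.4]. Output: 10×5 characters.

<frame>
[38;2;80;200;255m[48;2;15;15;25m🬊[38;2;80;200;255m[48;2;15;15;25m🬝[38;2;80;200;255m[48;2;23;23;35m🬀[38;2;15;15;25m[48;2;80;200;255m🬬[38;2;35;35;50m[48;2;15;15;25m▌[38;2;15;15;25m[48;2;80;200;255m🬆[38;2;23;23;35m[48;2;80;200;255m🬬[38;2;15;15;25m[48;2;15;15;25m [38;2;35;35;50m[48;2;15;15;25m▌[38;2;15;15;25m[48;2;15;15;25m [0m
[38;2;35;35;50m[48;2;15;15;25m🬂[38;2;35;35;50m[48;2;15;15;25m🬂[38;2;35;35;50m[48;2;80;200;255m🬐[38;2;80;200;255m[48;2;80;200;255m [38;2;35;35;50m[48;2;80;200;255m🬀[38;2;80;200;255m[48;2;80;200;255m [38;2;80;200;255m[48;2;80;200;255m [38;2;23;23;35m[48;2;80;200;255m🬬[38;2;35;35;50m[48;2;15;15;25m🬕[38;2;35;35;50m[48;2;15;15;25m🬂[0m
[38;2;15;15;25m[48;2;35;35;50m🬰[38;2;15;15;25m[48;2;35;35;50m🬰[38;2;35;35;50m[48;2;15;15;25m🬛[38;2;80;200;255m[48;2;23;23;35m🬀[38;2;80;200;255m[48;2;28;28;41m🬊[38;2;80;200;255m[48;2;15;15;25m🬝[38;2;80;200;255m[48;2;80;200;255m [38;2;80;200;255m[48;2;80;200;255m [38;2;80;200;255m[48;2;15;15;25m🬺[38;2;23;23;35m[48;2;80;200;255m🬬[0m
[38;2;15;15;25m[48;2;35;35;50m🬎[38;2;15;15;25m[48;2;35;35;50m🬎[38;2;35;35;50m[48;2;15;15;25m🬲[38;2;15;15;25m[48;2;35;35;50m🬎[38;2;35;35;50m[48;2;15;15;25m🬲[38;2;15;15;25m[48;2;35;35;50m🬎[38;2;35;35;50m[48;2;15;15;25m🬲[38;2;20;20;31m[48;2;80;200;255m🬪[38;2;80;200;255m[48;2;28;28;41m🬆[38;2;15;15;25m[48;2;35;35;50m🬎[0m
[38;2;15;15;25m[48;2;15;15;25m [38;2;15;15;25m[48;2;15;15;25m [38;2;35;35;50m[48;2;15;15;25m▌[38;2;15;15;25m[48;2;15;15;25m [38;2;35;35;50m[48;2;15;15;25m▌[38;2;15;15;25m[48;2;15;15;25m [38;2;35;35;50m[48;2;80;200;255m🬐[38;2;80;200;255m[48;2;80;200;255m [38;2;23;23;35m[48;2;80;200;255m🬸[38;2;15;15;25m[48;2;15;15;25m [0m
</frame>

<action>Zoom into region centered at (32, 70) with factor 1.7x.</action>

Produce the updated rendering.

<frame>
[38;2;15;15;25m[48;2;15;15;25m [38;2;15;15;25m[48;2;15;15;25m [38;2;35;35;50m[48;2;15;15;25m▌[38;2;15;15;25m[48;2;80;200;255m🬝[38;2;35;35;50m[48;2;15;15;25m▌[38;2;15;15;25m[48;2;15;15;25m [38;2;35;35;50m[48;2;15;15;25m▌[38;2;15;15;25m[48;2;15;15;25m [38;2;35;35;50m[48;2;15;15;25m▌[38;2;15;15;25m[48;2;15;15;25m [0m
[38;2;80;200;255m[48;2;28;28;41m🬱[38;2;35;35;50m[48;2;15;15;25m🬂[38;2;80;200;255m[48;2;31;31;45m🬇[38;2;80;200;255m[48;2;80;200;255m [38;2;80;200;255m[48;2;25;25;37m🬛[38;2;35;35;50m[48;2;15;15;25m🬂[38;2;35;35;50m[48;2;15;15;25m🬕[38;2;35;35;50m[48;2;15;15;25m🬂[38;2;35;35;50m[48;2;15;15;25m🬕[38;2;35;35;50m[48;2;15;15;25m🬂[0m
[38;2;80;200;255m[48;2;15;15;25m🬝[38;2;80;200;255m[48;2;25;25;37m🬟[38;2;35;35;50m[48;2;80;200;255m🬀[38;2;80;200;255m[48;2;80;200;255m [38;2;80;200;255m[48;2;15;15;25m🬺[38;2;21;21;33m[48;2;80;200;255m🬊[38;2;35;35;50m[48;2;15;15;25m🬛[38;2;15;15;25m[48;2;35;35;50m🬰[38;2;35;35;50m[48;2;15;15;25m🬛[38;2;15;15;25m[48;2;35;35;50m🬰[0m
[38;2;15;15;25m[48;2;35;35;50m🬎[38;2;15;15;25m[48;2;35;35;50m🬎[38;2;80;200;255m[48;2;35;35;50m🬊[38;2;80;200;255m[48;2;28;28;41m🬆[38;2;80;200;255m[48;2;35;35;50m🬎[38;2;80;200;255m[48;2;35;35;50m🬝[38;2;80;200;255m[48;2;27;27;40m🬀[38;2;15;15;25m[48;2;35;35;50m🬎[38;2;27;27;40m[48;2;80;200;255m🬬[38;2;15;15;25m[48;2;35;35;50m🬎[0m
[38;2;15;15;25m[48;2;15;15;25m [38;2;15;15;25m[48;2;15;15;25m [38;2;35;35;50m[48;2;15;15;25m▌[38;2;15;15;25m[48;2;15;15;25m [38;2;35;35;50m[48;2;15;15;25m▌[38;2;15;15;25m[48;2;15;15;25m [38;2;35;35;50m[48;2;15;15;25m▌[38;2;15;15;25m[48;2;80;200;255m🬐[38;2;80;200;255m[48;2;80;200;255m [38;2;15;15;25m[48;2;80;200;255m🬸[0m
</frame>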